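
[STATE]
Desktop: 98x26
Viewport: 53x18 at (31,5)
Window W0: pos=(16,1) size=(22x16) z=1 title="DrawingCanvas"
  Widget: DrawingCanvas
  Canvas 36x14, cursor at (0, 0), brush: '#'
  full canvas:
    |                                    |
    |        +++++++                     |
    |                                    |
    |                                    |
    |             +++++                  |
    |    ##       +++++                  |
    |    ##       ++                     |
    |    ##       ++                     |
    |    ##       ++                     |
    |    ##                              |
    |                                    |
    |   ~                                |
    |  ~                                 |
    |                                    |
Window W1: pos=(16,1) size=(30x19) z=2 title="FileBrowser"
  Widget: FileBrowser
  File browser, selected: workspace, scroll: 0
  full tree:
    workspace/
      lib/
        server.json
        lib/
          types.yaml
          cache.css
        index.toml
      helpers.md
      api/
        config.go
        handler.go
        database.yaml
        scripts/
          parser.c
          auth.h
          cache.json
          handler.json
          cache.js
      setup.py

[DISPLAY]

              ┃                                      
              ┃                                      
              ┃                                      
              ┃                                      
              ┃                                      
              ┃                                      
              ┃                                      
              ┃                                      
              ┃                                      
              ┃                                      
              ┃                                      
              ┃                                      
              ┃                                      
              ┃                                      
━━━━━━━━━━━━━━┛                                      
                                                     
                                                     
                                                     


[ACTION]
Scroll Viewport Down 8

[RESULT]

              ┃                                      
              ┃                                      
              ┃                                      
              ┃                                      
              ┃                                      
              ┃                                      
              ┃                                      
              ┃                                      
              ┃                                      
              ┃                                      
              ┃                                      
━━━━━━━━━━━━━━┛                                      
                                                     
                                                     
                                                     
                                                     
                                                     
                                                     


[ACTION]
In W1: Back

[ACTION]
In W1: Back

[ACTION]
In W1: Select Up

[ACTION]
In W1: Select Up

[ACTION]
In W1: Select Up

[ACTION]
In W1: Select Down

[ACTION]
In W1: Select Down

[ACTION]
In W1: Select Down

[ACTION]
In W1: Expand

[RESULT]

o             ┃                                      
go            ┃                                      
.yaml         ┃                                      
pts/          ┃                                      
              ┃                                      
              ┃                                      
              ┃                                      
              ┃                                      
              ┃                                      
              ┃                                      
              ┃                                      
━━━━━━━━━━━━━━┛                                      
                                                     
                                                     
                                                     
                                                     
                                                     
                                                     


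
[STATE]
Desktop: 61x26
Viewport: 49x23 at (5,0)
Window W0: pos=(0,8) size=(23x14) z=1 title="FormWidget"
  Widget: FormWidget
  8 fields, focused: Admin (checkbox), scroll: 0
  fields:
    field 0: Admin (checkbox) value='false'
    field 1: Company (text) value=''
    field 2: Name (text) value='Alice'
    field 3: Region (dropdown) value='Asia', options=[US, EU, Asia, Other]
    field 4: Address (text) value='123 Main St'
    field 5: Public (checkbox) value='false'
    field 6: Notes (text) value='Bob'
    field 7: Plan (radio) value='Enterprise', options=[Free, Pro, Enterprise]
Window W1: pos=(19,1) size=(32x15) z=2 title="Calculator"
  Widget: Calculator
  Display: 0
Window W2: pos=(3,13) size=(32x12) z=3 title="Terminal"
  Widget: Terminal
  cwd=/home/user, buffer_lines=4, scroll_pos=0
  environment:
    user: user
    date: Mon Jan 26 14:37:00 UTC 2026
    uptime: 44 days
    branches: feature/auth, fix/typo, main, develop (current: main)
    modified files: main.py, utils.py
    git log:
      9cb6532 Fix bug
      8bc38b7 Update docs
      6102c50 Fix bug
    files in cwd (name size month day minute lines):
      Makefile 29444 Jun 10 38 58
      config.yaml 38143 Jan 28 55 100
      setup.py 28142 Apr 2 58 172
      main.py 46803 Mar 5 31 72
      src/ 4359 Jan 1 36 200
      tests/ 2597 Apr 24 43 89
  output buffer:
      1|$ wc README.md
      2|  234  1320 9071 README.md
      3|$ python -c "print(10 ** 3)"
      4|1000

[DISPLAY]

                                                 
              ┏━━━━━━━━━━━━━━━━━━━━━━━━━━━━━━┓   
              ┃ Calculator                   ┃   
              ┠──────────────────────────────┨   
              ┃                             0┃   
              ┃┌───┬───┬───┬───┐             ┃   
              ┃│ 7 │ 8 │ 9 │ ÷ │             ┃   
              ┃├───┼───┼───┼───┤             ┃   
━━━━━━━━━━━━━━┃│ 4 │ 5 │ 6 │ × │             ┃   
mWidget       ┃├───┼───┼───┼───┤             ┃   
──────────────┃│ 1 │ 2 │ 3 │ - │             ┃   
min:      [ ] ┃├───┼───┼───┼───┤             ┃   
mpany:    [   ┃│ 0 │ . │ = │ + │             ┃   
━━━━━━━━━━━━━━━━━━━━━━━━━━━━━┓─┤             ┃   
Terminal                     ┃+│             ┃   
─────────────────────────────┨━━━━━━━━━━━━━━━┛   
 wc README.md                ┃                   
 234  1320 9071 README.md    ┃                   
 python -c "print(10 ** 3)"  ┃                   
000                          ┃                   
 █                           ┃                   
                             ┃                   
                             ┃                   


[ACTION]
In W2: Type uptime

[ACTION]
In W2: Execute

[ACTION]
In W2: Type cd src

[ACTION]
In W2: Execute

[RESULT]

                                                 
              ┏━━━━━━━━━━━━━━━━━━━━━━━━━━━━━━┓   
              ┃ Calculator                   ┃   
              ┠──────────────────────────────┨   
              ┃                             0┃   
              ┃┌───┬───┬───┬───┐             ┃   
              ┃│ 7 │ 8 │ 9 │ ÷ │             ┃   
              ┃├───┼───┼───┼───┤             ┃   
━━━━━━━━━━━━━━┃│ 4 │ 5 │ 6 │ × │             ┃   
mWidget       ┃├───┼───┼───┼───┤             ┃   
──────────────┃│ 1 │ 2 │ 3 │ - │             ┃   
min:      [ ] ┃├───┼───┼───┼───┤             ┃   
mpany:    [   ┃│ 0 │ . │ = │ + │             ┃   
━━━━━━━━━━━━━━━━━━━━━━━━━━━━━┓─┤             ┃   
Terminal                     ┃+│             ┃   
─────────────────────────────┨━━━━━━━━━━━━━━━┛   
 234  1320 9071 README.md    ┃                   
 python -c "print(10 ** 3)"  ┃                   
000                          ┃                   
 uptime                      ┃                   
10:00  up 44 days            ┃                   
 cd src                      ┃                   
                             ┃                   


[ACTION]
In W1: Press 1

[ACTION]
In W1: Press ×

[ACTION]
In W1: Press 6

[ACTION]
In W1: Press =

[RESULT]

                                                 
              ┏━━━━━━━━━━━━━━━━━━━━━━━━━━━━━━┓   
              ┃ Calculator                   ┃   
              ┠──────────────────────────────┨   
              ┃                             6┃   
              ┃┌───┬───┬───┬───┐             ┃   
              ┃│ 7 │ 8 │ 9 │ ÷ │             ┃   
              ┃├───┼───┼───┼───┤             ┃   
━━━━━━━━━━━━━━┃│ 4 │ 5 │ 6 │ × │             ┃   
mWidget       ┃├───┼───┼───┼───┤             ┃   
──────────────┃│ 1 │ 2 │ 3 │ - │             ┃   
min:      [ ] ┃├───┼───┼───┼───┤             ┃   
mpany:    [   ┃│ 0 │ . │ = │ + │             ┃   
━━━━━━━━━━━━━━━━━━━━━━━━━━━━━┓─┤             ┃   
Terminal                     ┃+│             ┃   
─────────────────────────────┨━━━━━━━━━━━━━━━┛   
 234  1320 9071 README.md    ┃                   
 python -c "print(10 ** 3)"  ┃                   
000                          ┃                   
 uptime                      ┃                   
10:00  up 44 days            ┃                   
 cd src                      ┃                   
                             ┃                   


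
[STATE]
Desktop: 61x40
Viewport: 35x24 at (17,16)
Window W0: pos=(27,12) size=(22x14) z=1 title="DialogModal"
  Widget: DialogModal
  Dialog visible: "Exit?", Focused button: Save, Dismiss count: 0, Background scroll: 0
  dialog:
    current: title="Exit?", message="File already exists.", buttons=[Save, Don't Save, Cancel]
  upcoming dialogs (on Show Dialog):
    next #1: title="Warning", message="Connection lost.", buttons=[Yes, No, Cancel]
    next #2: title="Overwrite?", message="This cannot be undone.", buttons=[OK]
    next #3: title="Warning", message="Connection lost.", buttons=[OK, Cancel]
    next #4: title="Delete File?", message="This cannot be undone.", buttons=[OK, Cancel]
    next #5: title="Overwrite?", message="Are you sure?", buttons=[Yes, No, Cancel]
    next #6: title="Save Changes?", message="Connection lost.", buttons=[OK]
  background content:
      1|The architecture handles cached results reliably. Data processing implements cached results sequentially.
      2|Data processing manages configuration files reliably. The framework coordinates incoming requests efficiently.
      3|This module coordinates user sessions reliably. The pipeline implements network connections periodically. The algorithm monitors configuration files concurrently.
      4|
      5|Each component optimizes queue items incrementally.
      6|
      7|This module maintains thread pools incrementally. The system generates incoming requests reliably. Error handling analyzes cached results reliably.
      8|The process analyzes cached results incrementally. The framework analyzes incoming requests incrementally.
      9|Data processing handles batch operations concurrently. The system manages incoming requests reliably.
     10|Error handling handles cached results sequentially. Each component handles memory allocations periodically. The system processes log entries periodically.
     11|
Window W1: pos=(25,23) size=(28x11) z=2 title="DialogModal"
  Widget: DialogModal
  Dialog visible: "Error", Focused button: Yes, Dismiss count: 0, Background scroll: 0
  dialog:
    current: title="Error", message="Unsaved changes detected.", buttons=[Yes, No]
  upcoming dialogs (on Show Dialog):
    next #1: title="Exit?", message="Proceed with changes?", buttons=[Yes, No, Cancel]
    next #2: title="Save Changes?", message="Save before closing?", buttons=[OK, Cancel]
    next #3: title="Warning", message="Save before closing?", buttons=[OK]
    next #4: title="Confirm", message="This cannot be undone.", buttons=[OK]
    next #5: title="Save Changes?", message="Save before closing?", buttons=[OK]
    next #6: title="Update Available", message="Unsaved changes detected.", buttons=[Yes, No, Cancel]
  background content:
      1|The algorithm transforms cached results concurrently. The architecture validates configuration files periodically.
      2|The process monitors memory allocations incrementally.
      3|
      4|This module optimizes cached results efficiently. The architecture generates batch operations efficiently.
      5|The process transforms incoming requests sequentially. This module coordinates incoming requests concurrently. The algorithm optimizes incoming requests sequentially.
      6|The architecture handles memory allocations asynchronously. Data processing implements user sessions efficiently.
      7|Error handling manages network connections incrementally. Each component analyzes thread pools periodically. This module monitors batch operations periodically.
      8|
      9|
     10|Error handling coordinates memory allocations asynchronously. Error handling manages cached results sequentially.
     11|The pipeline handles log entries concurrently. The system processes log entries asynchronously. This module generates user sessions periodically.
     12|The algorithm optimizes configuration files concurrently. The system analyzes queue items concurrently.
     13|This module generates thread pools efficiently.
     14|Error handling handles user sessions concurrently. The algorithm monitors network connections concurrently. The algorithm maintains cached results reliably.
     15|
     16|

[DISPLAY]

          ┃Data processing mana┃   
          ┃Th┌──────────────┐na┃   
          ┃  │    Exit?     │  ┃   
          ┃Ea│File already e│im┃   
          ┃  │[Save]  Don't │  ┃   
          ┃Th└──────────────┘in┃   
          ┃The process analyzes┃   
        ┏━━━━━━━━━━━━━━━━━━━━━━━━━━
        ┃ DialogModal              
        ┠──────────────────────────
        ┃The algorithm transforms c
        ┃Th┌────────────────────┐or
        ┃  │       Error        │  
        ┃Th│Unsaved changes dete│ch
        ┃Th│     [Yes]  No      │nc
        ┃Th└────────────────────┘ m
        ┃Error handling manages net
        ┗━━━━━━━━━━━━━━━━━━━━━━━━━━
                                   
                                   
                                   
                                   
                                   
                                   


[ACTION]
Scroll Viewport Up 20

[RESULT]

                                   
                                   
                                   
                                   
                                   
                                   
                                   
                                   
                                   
                                   
                                   
                                   
          ┏━━━━━━━━━━━━━━━━━━━━┓   
          ┃ DialogModal        ┃   
          ┠────────────────────┨   
          ┃The architecture han┃   
          ┃Data processing mana┃   
          ┃Th┌──────────────┐na┃   
          ┃  │    Exit?     │  ┃   
          ┃Ea│File already e│im┃   
          ┃  │[Save]  Don't │  ┃   
          ┃Th└──────────────┘in┃   
          ┃The process analyzes┃   
        ┏━━━━━━━━━━━━━━━━━━━━━━━━━━


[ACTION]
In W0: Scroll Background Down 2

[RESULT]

                                   
                                   
                                   
                                   
                                   
                                   
                                   
                                   
                                   
                                   
                                   
                                   
          ┏━━━━━━━━━━━━━━━━━━━━┓   
          ┃ DialogModal        ┃   
          ┠────────────────────┨   
          ┃This module coordina┃   
          ┃                    ┃   
          ┃Ea┌──────────────┐im┃   
          ┃  │    Exit?     │  ┃   
          ┃Th│File already e│in┃   
          ┃Th│[Save]  Don't │es┃   
          ┃Da└──────────────┘nd┃   
          ┃Error handling handl┃   
        ┏━━━━━━━━━━━━━━━━━━━━━━━━━━


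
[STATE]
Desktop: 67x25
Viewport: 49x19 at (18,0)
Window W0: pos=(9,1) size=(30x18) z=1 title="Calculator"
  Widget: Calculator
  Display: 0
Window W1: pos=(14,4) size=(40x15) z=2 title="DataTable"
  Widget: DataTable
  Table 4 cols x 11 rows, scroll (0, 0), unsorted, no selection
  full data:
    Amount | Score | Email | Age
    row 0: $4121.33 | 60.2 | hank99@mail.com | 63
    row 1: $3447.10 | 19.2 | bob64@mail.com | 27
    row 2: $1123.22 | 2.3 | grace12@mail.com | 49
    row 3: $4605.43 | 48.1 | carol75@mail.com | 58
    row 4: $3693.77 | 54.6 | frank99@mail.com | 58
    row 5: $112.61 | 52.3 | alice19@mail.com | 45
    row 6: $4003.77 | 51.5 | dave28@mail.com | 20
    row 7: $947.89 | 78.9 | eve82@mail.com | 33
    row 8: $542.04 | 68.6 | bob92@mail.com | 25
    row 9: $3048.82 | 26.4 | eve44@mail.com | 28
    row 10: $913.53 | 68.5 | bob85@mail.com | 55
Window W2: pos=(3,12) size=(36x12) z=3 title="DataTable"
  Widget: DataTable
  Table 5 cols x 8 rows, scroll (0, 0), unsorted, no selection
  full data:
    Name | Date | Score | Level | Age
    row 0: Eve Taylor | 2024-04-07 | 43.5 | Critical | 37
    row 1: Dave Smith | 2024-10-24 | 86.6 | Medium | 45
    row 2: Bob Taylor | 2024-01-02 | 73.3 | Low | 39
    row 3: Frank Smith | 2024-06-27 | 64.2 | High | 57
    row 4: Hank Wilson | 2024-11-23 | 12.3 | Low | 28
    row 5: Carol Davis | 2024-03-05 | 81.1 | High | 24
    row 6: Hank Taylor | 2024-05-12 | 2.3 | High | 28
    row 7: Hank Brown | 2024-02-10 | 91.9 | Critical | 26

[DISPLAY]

                                                 
━━━━━━━━━━━━━━━━━━━━┓                            
tor                 ┃                            
────────────────────┨                            
━━━━━━━━━━━━━━━━━━━━━━━━━━━━━━━━━━━┓             
taTable                            ┃             
───────────────────────────────────┨             
unt  │Score│Email           │Age   ┃             
─────┼─────┼────────────────┼───   ┃             
21.33│60.2 │hank99@mail.com │63    ┃             
47.10│19.2 │bob64@mail.com  │27    ┃             
23.22│2.3  │grace12@mail.com│49    ┃             
━━━━━━━━━━━━━━━━━━━━┓ail.com│58    ┃             
                    ┃ail.com│58    ┃             
────────────────────┨ail.com│45    ┃             
te      │Score│Level┃il.com │20    ┃             
────────┼─────┼─────┃l.com  │33    ┃             
24-04-07│43.5 │Criti┃l.com  │25    ┃             
24-10-24│86.6 │Mediu┃━━━━━━━━━━━━━━┛             


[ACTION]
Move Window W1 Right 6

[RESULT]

                                                 
━━━━━━━━━━━━━━━━━━━━┓                            
tor                 ┃                            
────────────────────┨                            
  ┏━━━━━━━━━━━━━━━━━━━━━━━━━━━━━━━━━━━━━━┓       
┬─┃ DataTable                            ┃       
│ ┠──────────────────────────────────────┨       
┼─┃Amount  │Score│Email           │Age   ┃       
│ ┃────────┼─────┼────────────────┼───   ┃       
┼─┃$4121.33│60.2 │hank99@mail.com │63    ┃       
│ ┃$3447.10│19.2 │bob64@mail.com  │27    ┃       
┼─┃$1123.22│2.3  │grace12@mail.com│49    ┃       
━━━━━━━━━━━━━━━━━━━━┓ol75@mail.com│58    ┃       
                    ┃nk99@mail.com│58    ┃       
────────────────────┨ce19@mail.com│45    ┃       
te      │Score│Level┃e28@mail.com │20    ┃       
────────┼─────┼─────┃82@mail.com  │33    ┃       
24-04-07│43.5 │Criti┃92@mail.com  │25    ┃       
24-10-24│86.6 │Mediu┃━━━━━━━━━━━━━━━━━━━━┛       


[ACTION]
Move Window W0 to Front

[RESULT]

                                                 
━━━━━━━━━━━━━━━━━━━━┓                            
tor                 ┃                            
────────────────────┨                            
                   0┃━━━━━━━━━━━━━━━━━━━━┓       
┬───┬───┐           ┃                    ┃       
│ 9 │ ÷ │           ┃────────────────────┨       
┼───┼───┤           ┃il           │Age   ┃       
│ 6 │ × │           ┃─────────────┼───   ┃       
┼───┼───┤           ┃k99@mail.com │63    ┃       
│ 3 │ - │           ┃64@mail.com  │27    ┃       
┼───┼───┤           ┃ce12@mail.com│49    ┃       
│ = │ + │           ┃ol75@mail.com│58    ┃       
┼───┼───┤           ┃nk99@mail.com│58    ┃       
│ MR│ M+│           ┃ce19@mail.com│45    ┃       
┴───┴───┘           ┃e28@mail.com │20    ┃       
                    ┃82@mail.com  │33    ┃       
                    ┃92@mail.com  │25    ┃       
━━━━━━━━━━━━━━━━━━━━┛━━━━━━━━━━━━━━━━━━━━┛       


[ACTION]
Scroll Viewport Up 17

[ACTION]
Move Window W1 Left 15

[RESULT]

                                                 
━━━━━━━━━━━━━━━━━━━━┓                            
tor                 ┃                            
────────────────────┨                            
                   0┃━━━━━┓                      
┬───┬───┐           ┃     ┃                      
│ 9 │ ÷ │           ┃─────┨                      
┼───┼───┤           ┃ge   ┃                      
│ 6 │ × │           ┃──   ┃                      
┼───┼───┤           ┃3    ┃                      
│ 3 │ - │           ┃7    ┃                      
┼───┼───┤           ┃9    ┃                      
│ = │ + │           ┃8    ┃                      
┼───┼───┤           ┃8    ┃                      
│ MR│ M+│           ┃5    ┃                      
┴───┴───┘           ┃0    ┃                      
                    ┃3    ┃                      
                    ┃5    ┃                      
━━━━━━━━━━━━━━━━━━━━┛━━━━━┛                      


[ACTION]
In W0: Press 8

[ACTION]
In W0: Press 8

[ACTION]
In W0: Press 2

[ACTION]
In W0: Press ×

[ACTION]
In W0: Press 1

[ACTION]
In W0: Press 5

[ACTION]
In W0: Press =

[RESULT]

                                                 
━━━━━━━━━━━━━━━━━━━━┓                            
tor                 ┃                            
────────────────────┨                            
               13230┃━━━━━┓                      
┬───┬───┐           ┃     ┃                      
│ 9 │ ÷ │           ┃─────┨                      
┼───┼───┤           ┃ge   ┃                      
│ 6 │ × │           ┃──   ┃                      
┼───┼───┤           ┃3    ┃                      
│ 3 │ - │           ┃7    ┃                      
┼───┼───┤           ┃9    ┃                      
│ = │ + │           ┃8    ┃                      
┼───┼───┤           ┃8    ┃                      
│ MR│ M+│           ┃5    ┃                      
┴───┴───┘           ┃0    ┃                      
                    ┃3    ┃                      
                    ┃5    ┃                      
━━━━━━━━━━━━━━━━━━━━┛━━━━━┛                      


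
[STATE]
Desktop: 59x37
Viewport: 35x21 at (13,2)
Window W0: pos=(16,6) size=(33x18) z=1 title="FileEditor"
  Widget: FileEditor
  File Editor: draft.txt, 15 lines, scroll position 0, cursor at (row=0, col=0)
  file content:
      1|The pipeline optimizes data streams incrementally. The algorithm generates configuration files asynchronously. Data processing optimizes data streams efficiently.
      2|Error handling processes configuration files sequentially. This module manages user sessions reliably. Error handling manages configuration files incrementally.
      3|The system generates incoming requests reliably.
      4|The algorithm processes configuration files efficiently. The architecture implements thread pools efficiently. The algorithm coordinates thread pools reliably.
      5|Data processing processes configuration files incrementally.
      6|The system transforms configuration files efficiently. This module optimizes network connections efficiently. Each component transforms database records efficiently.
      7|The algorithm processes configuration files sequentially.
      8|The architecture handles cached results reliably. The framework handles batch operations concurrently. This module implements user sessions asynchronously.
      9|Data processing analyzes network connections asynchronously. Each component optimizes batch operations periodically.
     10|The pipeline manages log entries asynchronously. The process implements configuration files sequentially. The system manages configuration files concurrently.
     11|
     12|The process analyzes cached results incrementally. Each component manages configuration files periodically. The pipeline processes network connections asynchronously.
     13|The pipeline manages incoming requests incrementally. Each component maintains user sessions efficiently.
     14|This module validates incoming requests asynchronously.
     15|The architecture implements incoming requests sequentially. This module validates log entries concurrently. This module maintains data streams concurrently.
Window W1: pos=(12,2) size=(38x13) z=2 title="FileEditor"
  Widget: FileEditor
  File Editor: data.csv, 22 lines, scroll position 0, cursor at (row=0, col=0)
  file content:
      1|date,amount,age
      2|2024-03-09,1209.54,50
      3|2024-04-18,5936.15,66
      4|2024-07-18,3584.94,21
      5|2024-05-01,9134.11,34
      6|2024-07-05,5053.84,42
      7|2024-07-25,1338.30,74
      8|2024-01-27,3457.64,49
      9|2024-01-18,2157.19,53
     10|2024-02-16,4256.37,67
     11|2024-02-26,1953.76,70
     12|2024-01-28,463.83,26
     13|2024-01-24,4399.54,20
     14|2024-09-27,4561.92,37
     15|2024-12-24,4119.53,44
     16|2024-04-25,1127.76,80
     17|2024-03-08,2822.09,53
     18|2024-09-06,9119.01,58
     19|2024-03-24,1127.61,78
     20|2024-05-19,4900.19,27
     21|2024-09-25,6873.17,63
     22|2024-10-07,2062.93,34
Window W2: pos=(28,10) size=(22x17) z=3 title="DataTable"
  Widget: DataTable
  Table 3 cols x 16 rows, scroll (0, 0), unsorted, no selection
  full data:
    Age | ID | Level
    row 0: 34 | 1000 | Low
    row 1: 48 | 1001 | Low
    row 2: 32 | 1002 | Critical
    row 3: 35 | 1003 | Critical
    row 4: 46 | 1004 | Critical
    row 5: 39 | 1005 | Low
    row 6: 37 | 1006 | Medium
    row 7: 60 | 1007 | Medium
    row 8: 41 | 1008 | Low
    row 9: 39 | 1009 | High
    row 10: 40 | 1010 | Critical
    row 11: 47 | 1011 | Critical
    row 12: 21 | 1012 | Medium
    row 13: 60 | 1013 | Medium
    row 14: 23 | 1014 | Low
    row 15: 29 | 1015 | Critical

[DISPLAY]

━━━━━━━━━━━━━━━━━━━━━━━━━━━━━━━━━━━
 FileEditor                        
───────────────────────────────────
█ate,amount,age                    
2024-03-09,1209.54,50              
2024-04-18,5936.15,66              
2024-07-18,3584.94,21              
2024-05-01,9134.11,34              
2024-07-05,5053┏━━━━━━━━━━━━━━━━━━━
2024-07-25,1338┃ DataTable         
2024-01-27,3457┠───────────────────
2024-01-18,2157┃Age│ID  │Level     
━━━━━━━━━━━━━━━┃───┼────┼────────  
   ┃The algorit┃34 │1000│Low       
   ┃The archite┃48 │1001│Low       
   ┃Data proces┃32 │1002│Critical  
   ┃The pipelin┃35 │1003│Critical  
   ┃           ┃46 │1004│Critical  
   ┃The process┃39 │1005│Low       
   ┃The pipelin┃37 │1006│Medium    
   ┃This module┃60 │1007│Medium    


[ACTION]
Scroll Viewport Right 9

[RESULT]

━━━━━━━━━━━━━━━━━━━━━━━━━━━┓       
or                         ┃       
───────────────────────────┨       
nt,age                    ▲┃       
9,1209.54,50              █┃       
8,5936.15,66              ░┃       
8,3584.94,21              ░┃       
1,9134.11,34              ░┃       
5,5053┏━━━━━━━━━━━━━━━━━━━━┓       
5,1338┃ DataTable          ┃       
7,3457┠────────────────────┨       
8,2157┃Age│ID  │Level      ┃       
━━━━━━┃───┼────┼────────   ┃       
lgorit┃34 │1000│Low        ┃       
rchite┃48 │1001│Low        ┃       
proces┃32 │1002│Critical   ┃       
ipelin┃35 │1003│Critical   ┃       
      ┃46 │1004│Critical   ┃       
rocess┃39 │1005│Low        ┃       
ipelin┃37 │1006│Medium     ┃       
module┃60 │1007│Medium     ┃       


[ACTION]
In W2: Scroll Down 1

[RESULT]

━━━━━━━━━━━━━━━━━━━━━━━━━━━┓       
or                         ┃       
───────────────────────────┨       
nt,age                    ▲┃       
9,1209.54,50              █┃       
8,5936.15,66              ░┃       
8,3584.94,21              ░┃       
1,9134.11,34              ░┃       
5,5053┏━━━━━━━━━━━━━━━━━━━━┓       
5,1338┃ DataTable          ┃       
7,3457┠────────────────────┨       
8,2157┃Age│ID  │Level      ┃       
━━━━━━┃───┼────┼────────   ┃       
lgorit┃48 │1001│Low        ┃       
rchite┃32 │1002│Critical   ┃       
proces┃35 │1003│Critical   ┃       
ipelin┃46 │1004│Critical   ┃       
      ┃39 │1005│Low        ┃       
rocess┃37 │1006│Medium     ┃       
ipelin┃60 │1007│Medium     ┃       
module┃41 │1008│Low        ┃       


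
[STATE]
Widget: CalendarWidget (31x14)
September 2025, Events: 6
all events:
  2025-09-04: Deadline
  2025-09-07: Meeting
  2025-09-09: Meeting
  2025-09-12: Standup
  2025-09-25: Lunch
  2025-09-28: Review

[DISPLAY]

         September 2025        
Mo Tu We Th Fr Sa Su           
 1  2  3  4*  5  6  7*         
 8  9* 10 11 12* 13 14         
15 16 17 18 19 20 21           
22 23 24 25* 26 27 28*         
29 30                          
                               
                               
                               
                               
                               
                               
                               


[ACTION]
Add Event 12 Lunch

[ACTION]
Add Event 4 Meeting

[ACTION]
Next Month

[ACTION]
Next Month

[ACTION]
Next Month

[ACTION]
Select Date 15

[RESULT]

         December 2025         
Mo Tu We Th Fr Sa Su           
 1  2  3  4  5  6  7           
 8  9 10 11 12 13 14           
[15] 16 17 18 19 20 21         
22 23 24 25 26 27 28           
29 30 31                       
                               
                               
                               
                               
                               
                               
                               


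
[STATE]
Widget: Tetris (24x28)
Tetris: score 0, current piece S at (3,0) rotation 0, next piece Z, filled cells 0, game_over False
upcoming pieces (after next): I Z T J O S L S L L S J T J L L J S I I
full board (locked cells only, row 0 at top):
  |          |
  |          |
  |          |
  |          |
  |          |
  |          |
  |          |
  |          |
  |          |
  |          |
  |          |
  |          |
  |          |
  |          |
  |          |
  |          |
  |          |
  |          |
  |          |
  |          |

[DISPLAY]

    ░░    │Next:        
   ░░     │▓▓           
          │ ▓▓          
          │             
          │             
          │             
          │Score:       
          │0            
          │             
          │             
          │             
          │             
          │             
          │             
          │             
          │             
          │             
          │             
          │             
          │             
          │             
          │             
          │             
          │             
          │             
          │             
          │             
          │             


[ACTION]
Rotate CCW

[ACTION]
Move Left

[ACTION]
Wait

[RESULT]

          │Next:        
  ░       │▓▓           
  ░░      │ ▓▓          
   ░      │             
          │             
          │             
          │Score:       
          │0            
          │             
          │             
          │             
          │             
          │             
          │             
          │             
          │             
          │             
          │             
          │             
          │             
          │             
          │             
          │             
          │             
          │             
          │             
          │             
          │             


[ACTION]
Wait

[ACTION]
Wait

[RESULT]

          │Next:        
          │▓▓           
          │ ▓▓          
  ░       │             
  ░░      │             
   ░      │             
          │Score:       
          │0            
          │             
          │             
          │             
          │             
          │             
          │             
          │             
          │             
          │             
          │             
          │             
          │             
          │             
          │             
          │             
          │             
          │             
          │             
          │             
          │             


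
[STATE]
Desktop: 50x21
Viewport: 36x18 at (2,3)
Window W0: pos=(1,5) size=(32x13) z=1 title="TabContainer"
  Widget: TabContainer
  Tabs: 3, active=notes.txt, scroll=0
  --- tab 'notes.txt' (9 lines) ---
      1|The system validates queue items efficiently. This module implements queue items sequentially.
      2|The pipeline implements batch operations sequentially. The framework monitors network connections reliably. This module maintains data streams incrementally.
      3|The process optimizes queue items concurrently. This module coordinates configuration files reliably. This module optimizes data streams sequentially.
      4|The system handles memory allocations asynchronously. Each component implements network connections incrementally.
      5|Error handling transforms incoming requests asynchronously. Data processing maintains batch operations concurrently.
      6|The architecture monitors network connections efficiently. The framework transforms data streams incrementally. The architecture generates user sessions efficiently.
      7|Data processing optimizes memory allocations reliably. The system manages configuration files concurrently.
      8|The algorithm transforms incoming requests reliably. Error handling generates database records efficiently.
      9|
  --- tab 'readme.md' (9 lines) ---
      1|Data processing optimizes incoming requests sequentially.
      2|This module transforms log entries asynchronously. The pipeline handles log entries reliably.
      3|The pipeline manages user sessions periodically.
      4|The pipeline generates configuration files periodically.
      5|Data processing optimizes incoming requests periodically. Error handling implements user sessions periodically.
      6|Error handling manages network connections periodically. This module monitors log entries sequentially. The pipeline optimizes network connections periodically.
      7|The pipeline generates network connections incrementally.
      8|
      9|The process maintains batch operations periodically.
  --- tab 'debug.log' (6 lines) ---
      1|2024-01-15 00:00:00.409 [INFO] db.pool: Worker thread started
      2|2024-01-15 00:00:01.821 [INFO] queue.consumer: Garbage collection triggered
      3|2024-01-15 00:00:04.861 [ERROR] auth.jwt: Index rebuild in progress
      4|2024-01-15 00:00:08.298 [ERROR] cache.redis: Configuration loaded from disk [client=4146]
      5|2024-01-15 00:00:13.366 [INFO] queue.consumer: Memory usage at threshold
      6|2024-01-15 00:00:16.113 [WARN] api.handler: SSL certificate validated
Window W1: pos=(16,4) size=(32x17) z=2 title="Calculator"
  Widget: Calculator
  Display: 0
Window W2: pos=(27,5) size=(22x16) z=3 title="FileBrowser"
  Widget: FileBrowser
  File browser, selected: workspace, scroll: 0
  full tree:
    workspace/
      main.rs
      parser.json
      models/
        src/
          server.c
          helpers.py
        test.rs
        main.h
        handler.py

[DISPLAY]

                                    
              ┏━━━━━━━━━━━━━━━━━━━━━
━━━━━━━━━━━━━━┃ Calculato┏━━━━━━━━━━
 TabContainer ┠──────────┃ FileBrows
──────────────┃          ┠──────────
[notes.txt]│ r┃┌───┬───┬─┃> [-] work
──────────────┃│ 7 │ 8 │ ┃    main.r
The system val┃├───┼───┼─┃    parser
The pipeline i┃│ 4 │ 5 │ ┃    [+] mo
The process op┃├───┼───┼─┃          
The system han┃│ 1 │ 2 │ ┃          
Error handling┃├───┼───┼─┃          
The architectu┃│ 0 │ . │ ┃          
Data processin┃├───┼───┼─┃          
━━━━━━━━━━━━━━┃│ C │ MC│ ┃          
              ┃└───┴───┴─┃          
              ┃          ┃          
              ┗━━━━━━━━━━┗━━━━━━━━━━


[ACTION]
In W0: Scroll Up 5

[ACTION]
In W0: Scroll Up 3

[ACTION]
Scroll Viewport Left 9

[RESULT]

                                    
                ┏━━━━━━━━━━━━━━━━━━━
 ┏━━━━━━━━━━━━━━┃ Calculato┏━━━━━━━━
 ┃ TabContainer ┠──────────┃ FileBro
 ┠──────────────┃          ┠────────
 ┃[notes.txt]│ r┃┌───┬───┬─┃> [-] wo
 ┃──────────────┃│ 7 │ 8 │ ┃    main
 ┃The system val┃├───┼───┼─┃    pars
 ┃The pipeline i┃│ 4 │ 5 │ ┃    [+] 
 ┃The process op┃├───┼───┼─┃        
 ┃The system han┃│ 1 │ 2 │ ┃        
 ┃Error handling┃├───┼───┼─┃        
 ┃The architectu┃│ 0 │ . │ ┃        
 ┃Data processin┃├───┼───┼─┃        
 ┗━━━━━━━━━━━━━━┃│ C │ MC│ ┃        
                ┃└───┴───┴─┃        
                ┃          ┃        
                ┗━━━━━━━━━━┗━━━━━━━━


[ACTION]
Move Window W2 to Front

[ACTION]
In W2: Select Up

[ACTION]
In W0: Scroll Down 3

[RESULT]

                                    
                ┏━━━━━━━━━━━━━━━━━━━
 ┏━━━━━━━━━━━━━━┃ Calculato┏━━━━━━━━
 ┃ TabContainer ┠──────────┃ FileBro
 ┠──────────────┃          ┠────────
 ┃[notes.txt]│ r┃┌───┬───┬─┃> [-] wo
 ┃──────────────┃│ 7 │ 8 │ ┃    main
 ┃The system han┃├───┼───┼─┃    pars
 ┃Error handling┃│ 4 │ 5 │ ┃    [+] 
 ┃The architectu┃├───┼───┼─┃        
 ┃Data processin┃│ 1 │ 2 │ ┃        
 ┃The algorithm ┃├───┼───┼─┃        
 ┃              ┃│ 0 │ . │ ┃        
 ┃              ┃├───┼───┼─┃        
 ┗━━━━━━━━━━━━━━┃│ C │ MC│ ┃        
                ┃└───┴───┴─┃        
                ┃          ┃        
                ┗━━━━━━━━━━┗━━━━━━━━
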